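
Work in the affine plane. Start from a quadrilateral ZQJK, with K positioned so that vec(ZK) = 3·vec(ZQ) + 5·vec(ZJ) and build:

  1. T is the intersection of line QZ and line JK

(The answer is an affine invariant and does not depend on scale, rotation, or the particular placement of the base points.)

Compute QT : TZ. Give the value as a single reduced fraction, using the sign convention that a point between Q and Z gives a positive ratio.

QT:TZ = -7/3

Work in coordinates with Z = (0, 0), Q = (1, 0), J = (0, 1), K = (3, 5).
1. T is the intersection of line QZ and line JK ⇒ T = (-3/4, 0)
T = Q + t·(Z−Q) with t = 7/4, so QT:TZ = t:(1−t) = 7/4:-3/4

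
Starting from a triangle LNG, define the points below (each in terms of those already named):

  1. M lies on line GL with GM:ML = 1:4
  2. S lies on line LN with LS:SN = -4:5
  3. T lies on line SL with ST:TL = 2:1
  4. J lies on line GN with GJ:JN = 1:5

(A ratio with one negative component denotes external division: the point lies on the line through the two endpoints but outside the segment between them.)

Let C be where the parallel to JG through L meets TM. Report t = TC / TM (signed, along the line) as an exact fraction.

Assign L = (0, 0), N = (1, 0), G = (0, 1) — the answer is frame-independent, so this choice is without loss of generality.
1. M lies on line GL with GM:ML = 1:4 ⇒ M = (0, 4/5)
2. S lies on line LN with LS:SN = -4:5 ⇒ S = (-4, 0)
3. T lies on line SL with ST:TL = 2:1 ⇒ T = (-4/3, 0)
4. J lies on line GN with GJ:JN = 1:5 ⇒ J = (1/6, 5/6)
through L parallel to JG: direction (-1/6, 1/6); meets TM at C = (-1/2, 1/2)
C = T + t·(M−T) with t = 5/8

t = 5/8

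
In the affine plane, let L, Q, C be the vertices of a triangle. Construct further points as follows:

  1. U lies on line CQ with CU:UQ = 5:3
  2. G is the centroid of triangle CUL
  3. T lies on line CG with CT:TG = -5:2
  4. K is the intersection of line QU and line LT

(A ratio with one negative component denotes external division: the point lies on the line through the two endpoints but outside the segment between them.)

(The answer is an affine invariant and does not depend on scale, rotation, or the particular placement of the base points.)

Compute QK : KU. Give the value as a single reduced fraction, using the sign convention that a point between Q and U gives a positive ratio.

Assign L = (0, 0), Q = (1, 0), C = (0, 1) — the answer is frame-independent, so this choice is without loss of generality.
1. U lies on line CQ with CU:UQ = 5:3 ⇒ U = (5/8, 3/8)
2. G is the centroid of triangle CUL ⇒ G = (5/24, 11/24)
3. T lies on line CG with CT:TG = -5:2 ⇒ T = (25/72, 7/72)
4. K is the intersection of line QU and line LT ⇒ K = (25/32, 7/32)
K = Q + t·(U−Q) with t = 7/12, so QK:KU = t:(1−t) = 7/12:5/12

QK:KU = 7/5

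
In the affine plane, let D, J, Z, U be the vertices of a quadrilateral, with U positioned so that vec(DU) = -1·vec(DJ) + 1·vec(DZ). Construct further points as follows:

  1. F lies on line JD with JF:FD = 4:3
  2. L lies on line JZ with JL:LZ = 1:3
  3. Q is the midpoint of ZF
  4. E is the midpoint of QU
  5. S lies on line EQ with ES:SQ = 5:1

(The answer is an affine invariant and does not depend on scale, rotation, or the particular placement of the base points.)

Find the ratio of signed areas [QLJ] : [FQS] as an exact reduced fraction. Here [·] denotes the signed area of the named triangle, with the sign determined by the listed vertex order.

Set D = (0, 0), J = (1, 0), Z = (0, 1), U = (-1, 1); any affine frame gives the same invariant.
1. F lies on line JD with JF:FD = 4:3 ⇒ F = (3/7, 0)
2. L lies on line JZ with JL:LZ = 1:3 ⇒ L = (3/4, 1/4)
3. Q is the midpoint of ZF ⇒ Q = (3/14, 1/2)
4. E is the midpoint of QU ⇒ E = (-11/28, 3/4)
5. S lies on line EQ with ES:SQ = 5:1 ⇒ S = (19/168, 13/24)
2·[QLJ] = -1/14, 2·[FQS] = 1/24
[QLJ]:[FQS] = -1/14:1/24 = -12/7

[QLJ]:[FQS] = -12/7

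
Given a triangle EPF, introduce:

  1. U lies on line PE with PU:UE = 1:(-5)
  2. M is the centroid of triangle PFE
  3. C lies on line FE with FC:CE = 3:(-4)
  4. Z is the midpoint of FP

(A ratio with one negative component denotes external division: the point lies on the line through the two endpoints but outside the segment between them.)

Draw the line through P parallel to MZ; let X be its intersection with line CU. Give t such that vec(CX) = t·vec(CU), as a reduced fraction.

Set E = (0, 0), P = (1, 0), F = (0, 1); any affine frame gives the same invariant.
1. U lies on line PE with PU:UE = 1:(-5) ⇒ U = (5/4, 0)
2. M is the centroid of triangle PFE ⇒ M = (1/3, 1/3)
3. C lies on line FE with FC:CE = 3:(-4) ⇒ C = (0, 4)
4. Z is the midpoint of FP ⇒ Z = (1/2, 1/2)
through P parallel to MZ: direction (1/6, 1/6); meets CU at X = (25/21, 4/21)
X = C + t·(U−C) with t = 20/21

t = 20/21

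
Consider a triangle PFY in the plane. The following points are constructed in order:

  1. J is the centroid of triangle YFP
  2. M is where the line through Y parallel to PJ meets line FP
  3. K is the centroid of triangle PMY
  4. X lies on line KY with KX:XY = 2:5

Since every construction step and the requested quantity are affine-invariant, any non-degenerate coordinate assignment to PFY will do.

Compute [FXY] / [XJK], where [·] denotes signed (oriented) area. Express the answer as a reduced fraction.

Work in coordinates with P = (0, 0), F = (1, 0), Y = (0, 1).
1. J is the centroid of triangle YFP ⇒ J = (1/3, 1/3)
2. M is where the line through Y parallel to PJ meets line FP ⇒ M = (-1, 0)
3. K is the centroid of triangle PMY ⇒ K = (-1/3, 1/3)
4. X lies on line KY with KX:XY = 2:5 ⇒ X = (-5/21, 11/21)
2·[FXY] = -5/7, 2·[XJK] = -8/63
[FXY]:[XJK] = -5/7:-8/63 = 45/8

[FXY]:[XJK] = 45/8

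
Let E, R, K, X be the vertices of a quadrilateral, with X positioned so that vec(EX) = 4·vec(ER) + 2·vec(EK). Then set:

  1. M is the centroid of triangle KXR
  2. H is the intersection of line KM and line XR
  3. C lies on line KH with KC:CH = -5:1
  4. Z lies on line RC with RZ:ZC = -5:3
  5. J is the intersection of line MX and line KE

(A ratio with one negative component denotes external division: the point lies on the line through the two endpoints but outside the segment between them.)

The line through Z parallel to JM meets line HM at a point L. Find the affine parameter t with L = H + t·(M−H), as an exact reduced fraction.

Assign E = (0, 0), R = (1, 0), K = (0, 1), X = (4, 2) — the answer is frame-independent, so this choice is without loss of generality.
1. M is the centroid of triangle KXR ⇒ M = (5/3, 1)
2. H is the intersection of line KM and line XR ⇒ H = (5/2, 1)
3. C lies on line KH with KC:CH = -5:1 ⇒ C = (25/8, 1)
4. Z lies on line RC with RZ:ZC = -5:3 ⇒ Z = (101/16, 5/2)
5. J is the intersection of line MX and line KE ⇒ J = (0, 2/7)
through Z parallel to JM: direction (5/3, 5/7); meets HM at L = (45/16, 1)
L = H + t·(M−H) with t = -3/8

t = -3/8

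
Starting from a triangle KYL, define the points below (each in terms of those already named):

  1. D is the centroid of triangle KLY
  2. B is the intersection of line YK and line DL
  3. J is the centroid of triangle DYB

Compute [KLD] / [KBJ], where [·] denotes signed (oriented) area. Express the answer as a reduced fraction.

[KLD]:[KBJ] = -6

Choose coordinates K = (0, 0), Y = (1, 0), L = (0, 1).
1. D is the centroid of triangle KLY ⇒ D = (1/3, 1/3)
2. B is the intersection of line YK and line DL ⇒ B = (1/2, 0)
3. J is the centroid of triangle DYB ⇒ J = (11/18, 1/9)
2·[KLD] = -1/3, 2·[KBJ] = 1/18
[KLD]:[KBJ] = -1/3:1/18 = -6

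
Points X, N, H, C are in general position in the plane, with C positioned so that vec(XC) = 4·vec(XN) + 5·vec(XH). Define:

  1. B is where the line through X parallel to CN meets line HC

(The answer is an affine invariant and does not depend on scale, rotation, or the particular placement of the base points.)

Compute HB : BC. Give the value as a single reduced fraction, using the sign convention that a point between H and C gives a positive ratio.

HB:BC = 3/5

Work in coordinates with X = (0, 0), N = (1, 0), H = (0, 1), C = (4, 5).
1. B is where the line through X parallel to CN meets line HC ⇒ B = (3/2, 5/2)
B = H + t·(C−H) with t = 3/8, so HB:BC = t:(1−t) = 3/8:5/8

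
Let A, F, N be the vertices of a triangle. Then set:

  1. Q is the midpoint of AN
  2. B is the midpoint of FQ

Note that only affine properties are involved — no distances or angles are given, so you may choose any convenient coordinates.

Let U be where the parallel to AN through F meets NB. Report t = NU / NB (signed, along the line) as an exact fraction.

t = 2

Work in coordinates with A = (0, 0), F = (1, 0), N = (0, 1).
1. Q is the midpoint of AN ⇒ Q = (0, 1/2)
2. B is the midpoint of FQ ⇒ B = (1/2, 1/4)
through F parallel to AN: direction (0, 1); meets NB at U = (1, -1/2)
U = N + t·(B−N) with t = 2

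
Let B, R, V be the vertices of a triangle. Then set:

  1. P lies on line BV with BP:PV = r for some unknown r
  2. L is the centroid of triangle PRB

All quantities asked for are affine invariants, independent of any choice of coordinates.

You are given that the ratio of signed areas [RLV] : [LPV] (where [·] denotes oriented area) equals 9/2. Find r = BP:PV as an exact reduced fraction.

r = 5/2

Choose coordinates B = (0, 0), R = (1, 0), V = (0, 1).
1. With BP:PV = r, write λ = r/(r+1) so P = B + λ·(V−B); P is affine-linear in λ
2. L is the centroid of triangle PRB ⇒ L is an affine combination of earlier points and hence also affine-linear in λ
Every point depending on P is an affine combination of P and λ-independent points, so each such coordinate is linear in λ; the λ² term in each signed area is a multiple of (V−B)×(V−B) = 0, so 2·[RLV] and 2·[LPV] are each linear in λ. Evaluating at λ=0 and λ=1:
  2·[RLV] = 1/3·λ − 2/3,   2·[LPV] = 1/3·λ − 1/3
So [RLV]:[LPV] = (1/3·λ − 2/3) / (1/3·λ − 1/3). Setting this equal to 9/2:
  1/3·λ − 2/3 = 9/2·(1/3·λ − 1/3)  ⇒  λ = 5/7
Then r = λ/(1−λ) = (5/7)/(2/7) = 5/2. Check: with r = 5/2, P = (0, 5/7) and [RLV]:[LPV] = 9/2 as required.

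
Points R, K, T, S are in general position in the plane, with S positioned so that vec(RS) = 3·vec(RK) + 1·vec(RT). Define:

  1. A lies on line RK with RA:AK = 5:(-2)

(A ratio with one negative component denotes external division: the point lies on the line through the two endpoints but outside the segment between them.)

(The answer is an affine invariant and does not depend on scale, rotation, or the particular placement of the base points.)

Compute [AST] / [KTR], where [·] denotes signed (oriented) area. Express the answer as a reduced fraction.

[AST]:[KTR] = 3

Assign R = (0, 0), K = (1, 0), T = (0, 1), S = (3, 1) — the answer is frame-independent, so this choice is without loss of generality.
1. A lies on line RK with RA:AK = 5:(-2) ⇒ A = (5/3, 0)
2·[AST] = 3, 2·[KTR] = 1
[AST]:[KTR] = 3:1 = 3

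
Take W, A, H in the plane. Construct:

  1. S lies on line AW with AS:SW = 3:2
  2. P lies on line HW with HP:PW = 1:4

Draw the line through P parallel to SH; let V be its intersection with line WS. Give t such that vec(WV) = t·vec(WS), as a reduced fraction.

Choose coordinates W = (0, 0), A = (1, 0), H = (0, 1).
1. S lies on line AW with AS:SW = 3:2 ⇒ S = (2/5, 0)
2. P lies on line HW with HP:PW = 1:4 ⇒ P = (0, 4/5)
through P parallel to SH: direction (-2/5, 1); meets WS at V = (8/25, 0)
V = W + t·(S−W) with t = 4/5

t = 4/5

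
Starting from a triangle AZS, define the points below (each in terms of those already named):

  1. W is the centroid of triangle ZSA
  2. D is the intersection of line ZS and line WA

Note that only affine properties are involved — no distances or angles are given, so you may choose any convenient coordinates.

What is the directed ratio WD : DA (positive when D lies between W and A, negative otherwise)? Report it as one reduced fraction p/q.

WD:DA = -1/3

Set A = (0, 0), Z = (1, 0), S = (0, 1); any affine frame gives the same invariant.
1. W is the centroid of triangle ZSA ⇒ W = (1/3, 1/3)
2. D is the intersection of line ZS and line WA ⇒ D = (1/2, 1/2)
D = W + t·(A−W) with t = -1/2, so WD:DA = t:(1−t) = -1/2:3/2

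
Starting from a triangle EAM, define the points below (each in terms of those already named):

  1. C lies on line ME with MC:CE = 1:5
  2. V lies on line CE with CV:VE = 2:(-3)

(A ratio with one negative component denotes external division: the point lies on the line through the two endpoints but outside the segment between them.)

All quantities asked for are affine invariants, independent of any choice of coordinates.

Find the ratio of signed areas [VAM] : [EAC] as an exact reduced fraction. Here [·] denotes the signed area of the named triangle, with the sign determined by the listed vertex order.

[VAM]:[EAC] = -9/5

Work in coordinates with E = (0, 0), A = (1, 0), M = (0, 1).
1. C lies on line ME with MC:CE = 1:5 ⇒ C = (0, 5/6)
2. V lies on line CE with CV:VE = 2:(-3) ⇒ V = (0, 5/2)
2·[VAM] = -3/2, 2·[EAC] = 5/6
[VAM]:[EAC] = -3/2:5/6 = -9/5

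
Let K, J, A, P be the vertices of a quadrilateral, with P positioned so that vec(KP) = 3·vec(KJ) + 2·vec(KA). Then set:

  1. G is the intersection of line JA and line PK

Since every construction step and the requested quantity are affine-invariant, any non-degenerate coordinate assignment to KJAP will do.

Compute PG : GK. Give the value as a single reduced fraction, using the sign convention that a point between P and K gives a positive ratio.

PG:GK = 4

Set K = (0, 0), J = (1, 0), A = (0, 1), P = (3, 2); any affine frame gives the same invariant.
1. G is the intersection of line JA and line PK ⇒ G = (3/5, 2/5)
G = P + t·(K−P) with t = 4/5, so PG:GK = t:(1−t) = 4/5:1/5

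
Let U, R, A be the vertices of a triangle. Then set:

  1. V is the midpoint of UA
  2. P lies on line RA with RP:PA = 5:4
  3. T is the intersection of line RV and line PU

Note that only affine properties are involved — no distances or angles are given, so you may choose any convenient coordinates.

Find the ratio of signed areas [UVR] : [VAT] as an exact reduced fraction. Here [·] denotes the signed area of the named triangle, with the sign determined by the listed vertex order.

Choose coordinates U = (0, 0), R = (1, 0), A = (0, 1).
1. V is the midpoint of UA ⇒ V = (0, 1/2)
2. P lies on line RA with RP:PA = 5:4 ⇒ P = (4/9, 5/9)
3. T is the intersection of line RV and line PU ⇒ T = (2/7, 5/14)
2·[UVR] = -1/2, 2·[VAT] = -1/7
[UVR]:[VAT] = -1/2:-1/7 = 7/2

[UVR]:[VAT] = 7/2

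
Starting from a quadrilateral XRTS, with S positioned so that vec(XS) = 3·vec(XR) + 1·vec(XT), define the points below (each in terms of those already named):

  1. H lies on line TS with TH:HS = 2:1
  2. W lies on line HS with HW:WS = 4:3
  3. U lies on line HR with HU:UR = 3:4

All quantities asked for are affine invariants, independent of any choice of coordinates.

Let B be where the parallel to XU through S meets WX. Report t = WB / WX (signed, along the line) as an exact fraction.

Set X = (0, 0), R = (1, 0), T = (0, 1), S = (3, 1); any affine frame gives the same invariant.
1. H lies on line TS with TH:HS = 2:1 ⇒ H = (2, 1)
2. W lies on line HS with HW:WS = 4:3 ⇒ W = (18/7, 1)
3. U lies on line HR with HU:UR = 3:4 ⇒ U = (11/7, 4/7)
through S parallel to XU: direction (11/7, 4/7); meets WX at B = (-18/5, -7/5)
B = W + t·(X−W) with t = 12/5

t = 12/5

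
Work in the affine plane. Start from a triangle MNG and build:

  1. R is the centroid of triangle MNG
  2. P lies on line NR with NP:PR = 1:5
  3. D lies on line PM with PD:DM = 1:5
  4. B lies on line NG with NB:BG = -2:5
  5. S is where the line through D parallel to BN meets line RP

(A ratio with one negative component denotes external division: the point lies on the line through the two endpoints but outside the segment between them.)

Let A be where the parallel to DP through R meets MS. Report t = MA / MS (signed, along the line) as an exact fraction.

t = 30/17

Assign M = (0, 0), N = (1, 0), G = (0, 1) — the answer is frame-independent, so this choice is without loss of generality.
1. R is the centroid of triangle MNG ⇒ R = (1/3, 1/3)
2. P lies on line NR with NP:PR = 1:5 ⇒ P = (8/9, 1/18)
3. D lies on line PM with PD:DM = 1:5 ⇒ D = (20/27, 5/108)
4. B lies on line NG with NB:BG = -2:5 ⇒ B = (5/3, -2/3)
5. S is where the line through D parallel to BN meets line RP ⇒ S = (31/54, 23/108)
through R parallel to DP: direction (4/27, 1/108); meets MS at A = (155/153, 115/306)
A = M + t·(S−M) with t = 30/17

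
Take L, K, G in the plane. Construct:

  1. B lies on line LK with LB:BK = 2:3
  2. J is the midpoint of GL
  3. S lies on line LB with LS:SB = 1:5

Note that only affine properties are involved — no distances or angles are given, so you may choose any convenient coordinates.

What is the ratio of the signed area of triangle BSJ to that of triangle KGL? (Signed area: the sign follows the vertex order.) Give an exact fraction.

Choose coordinates L = (0, 0), K = (1, 0), G = (0, 1).
1. B lies on line LK with LB:BK = 2:3 ⇒ B = (2/5, 0)
2. J is the midpoint of GL ⇒ J = (0, 1/2)
3. S lies on line LB with LS:SB = 1:5 ⇒ S = (1/15, 0)
2·[BSJ] = -1/6, 2·[KGL] = 1
[BSJ]:[KGL] = -1/6:1 = -1/6

[BSJ]:[KGL] = -1/6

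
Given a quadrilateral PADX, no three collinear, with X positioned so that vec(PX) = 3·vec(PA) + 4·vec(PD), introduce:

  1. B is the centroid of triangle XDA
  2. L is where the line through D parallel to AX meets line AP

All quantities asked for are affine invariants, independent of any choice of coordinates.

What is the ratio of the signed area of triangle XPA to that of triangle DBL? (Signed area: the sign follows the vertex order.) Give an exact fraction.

[XPA]:[DBL] = -4

Choose coordinates P = (0, 0), A = (1, 0), D = (0, 1), X = (3, 4).
1. B is the centroid of triangle XDA ⇒ B = (4/3, 5/3)
2. L is where the line through D parallel to AX meets line AP ⇒ L = (-1/2, 0)
2·[XPA] = 4, 2·[DBL] = -1
[XPA]:[DBL] = 4:-1 = -4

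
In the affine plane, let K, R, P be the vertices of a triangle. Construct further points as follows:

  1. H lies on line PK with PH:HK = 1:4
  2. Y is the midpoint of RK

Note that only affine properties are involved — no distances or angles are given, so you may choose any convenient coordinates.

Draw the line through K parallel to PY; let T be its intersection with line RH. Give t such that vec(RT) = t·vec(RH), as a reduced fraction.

Set K = (0, 0), R = (1, 0), P = (0, 1); any affine frame gives the same invariant.
1. H lies on line PK with PH:HK = 1:4 ⇒ H = (0, 4/5)
2. Y is the midpoint of RK ⇒ Y = (1/2, 0)
through K parallel to PY: direction (1/2, -1); meets RH at T = (-2/3, 4/3)
T = R + t·(H−R) with t = 5/3

t = 5/3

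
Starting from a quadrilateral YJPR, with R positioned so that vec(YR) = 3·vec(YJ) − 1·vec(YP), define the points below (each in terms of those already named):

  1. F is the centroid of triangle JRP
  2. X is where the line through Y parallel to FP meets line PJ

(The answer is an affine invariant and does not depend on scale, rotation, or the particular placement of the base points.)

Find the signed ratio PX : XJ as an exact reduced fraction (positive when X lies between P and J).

PX:XJ = -4/3

Work in coordinates with Y = (0, 0), J = (1, 0), P = (0, 1), R = (3, -1).
1. F is the centroid of triangle JRP ⇒ F = (4/3, 0)
2. X is where the line through Y parallel to FP meets line PJ ⇒ X = (4, -3)
X = P + t·(J−P) with t = 4, so PX:XJ = t:(1−t) = 4:-3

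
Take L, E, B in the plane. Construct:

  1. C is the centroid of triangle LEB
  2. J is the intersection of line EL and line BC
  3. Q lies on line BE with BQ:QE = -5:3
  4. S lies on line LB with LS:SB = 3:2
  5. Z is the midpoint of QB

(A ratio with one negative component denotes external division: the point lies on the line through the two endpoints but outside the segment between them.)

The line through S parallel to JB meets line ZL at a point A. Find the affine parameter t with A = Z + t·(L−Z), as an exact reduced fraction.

t = 11/15

Assign L = (0, 0), E = (1, 0), B = (0, 1) — the answer is frame-independent, so this choice is without loss of generality.
1. C is the centroid of triangle LEB ⇒ C = (1/3, 1/3)
2. J is the intersection of line EL and line BC ⇒ J = (1/2, 0)
3. Q lies on line BE with BQ:QE = -5:3 ⇒ Q = (5/2, -3/2)
4. S lies on line LB with LS:SB = 3:2 ⇒ S = (0, 3/5)
5. Z is the midpoint of QB ⇒ Z = (5/4, -1/4)
through S parallel to JB: direction (-1/2, 1); meets ZL at A = (1/3, -1/15)
A = Z + t·(L−Z) with t = 11/15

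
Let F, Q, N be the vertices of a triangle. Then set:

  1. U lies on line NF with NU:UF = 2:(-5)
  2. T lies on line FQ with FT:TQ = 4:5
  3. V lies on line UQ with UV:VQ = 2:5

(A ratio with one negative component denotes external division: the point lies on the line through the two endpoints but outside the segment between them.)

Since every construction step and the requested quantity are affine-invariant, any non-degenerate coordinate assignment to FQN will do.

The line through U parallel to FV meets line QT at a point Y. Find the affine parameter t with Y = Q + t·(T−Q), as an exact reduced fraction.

t = 63/25

Set F = (0, 0), Q = (1, 0), N = (0, 1); any affine frame gives the same invariant.
1. U lies on line NF with NU:UF = 2:(-5) ⇒ U = (0, 5/3)
2. T lies on line FQ with FT:TQ = 4:5 ⇒ T = (4/9, 0)
3. V lies on line UQ with UV:VQ = 2:5 ⇒ V = (2/7, 25/21)
through U parallel to FV: direction (2/7, 25/21); meets QT at Y = (-2/5, 0)
Y = Q + t·(T−Q) with t = 63/25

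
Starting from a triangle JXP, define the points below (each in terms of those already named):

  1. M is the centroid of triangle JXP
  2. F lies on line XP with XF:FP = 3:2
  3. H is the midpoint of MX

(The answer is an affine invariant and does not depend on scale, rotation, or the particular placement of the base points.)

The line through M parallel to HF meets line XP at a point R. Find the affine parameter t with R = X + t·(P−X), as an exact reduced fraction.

t = 6/5

Set J = (0, 0), X = (1, 0), P = (0, 1); any affine frame gives the same invariant.
1. M is the centroid of triangle JXP ⇒ M = (1/3, 1/3)
2. F lies on line XP with XF:FP = 3:2 ⇒ F = (2/5, 3/5)
3. H is the midpoint of MX ⇒ H = (2/3, 1/6)
through M parallel to HF: direction (-4/15, 13/30); meets XP at R = (-1/5, 6/5)
R = X + t·(P−X) with t = 6/5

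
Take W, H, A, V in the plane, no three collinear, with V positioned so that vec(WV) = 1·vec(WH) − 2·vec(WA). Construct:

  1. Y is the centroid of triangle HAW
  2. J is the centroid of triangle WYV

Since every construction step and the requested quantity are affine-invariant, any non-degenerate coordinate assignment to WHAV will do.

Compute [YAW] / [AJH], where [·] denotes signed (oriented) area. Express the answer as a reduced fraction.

Set W = (0, 0), H = (1, 0), A = (0, 1), V = (1, -2); any affine frame gives the same invariant.
1. Y is the centroid of triangle HAW ⇒ Y = (1/3, 1/3)
2. J is the centroid of triangle WYV ⇒ J = (4/9, -5/9)
2·[YAW] = 1/3, 2·[AJH] = 10/9
[YAW]:[AJH] = 1/3:10/9 = 3/10

[YAW]:[AJH] = 3/10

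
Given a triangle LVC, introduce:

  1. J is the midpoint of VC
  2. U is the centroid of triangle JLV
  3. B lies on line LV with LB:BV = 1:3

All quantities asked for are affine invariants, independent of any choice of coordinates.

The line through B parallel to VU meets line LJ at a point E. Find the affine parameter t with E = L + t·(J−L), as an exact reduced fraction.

t = 1/8

Assign L = (0, 0), V = (1, 0), C = (0, 1) — the answer is frame-independent, so this choice is without loss of generality.
1. J is the midpoint of VC ⇒ J = (1/2, 1/2)
2. U is the centroid of triangle JLV ⇒ U = (1/2, 1/6)
3. B lies on line LV with LB:BV = 1:3 ⇒ B = (1/4, 0)
through B parallel to VU: direction (-1/2, 1/6); meets LJ at E = (1/16, 1/16)
E = L + t·(J−L) with t = 1/8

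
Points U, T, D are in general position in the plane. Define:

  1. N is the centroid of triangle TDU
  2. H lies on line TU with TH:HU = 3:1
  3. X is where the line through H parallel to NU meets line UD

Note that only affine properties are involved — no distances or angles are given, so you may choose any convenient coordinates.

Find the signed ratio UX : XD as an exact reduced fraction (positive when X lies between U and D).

Assign U = (0, 0), T = (1, 0), D = (0, 1) — the answer is frame-independent, so this choice is without loss of generality.
1. N is the centroid of triangle TDU ⇒ N = (1/3, 1/3)
2. H lies on line TU with TH:HU = 3:1 ⇒ H = (1/4, 0)
3. X is where the line through H parallel to NU meets line UD ⇒ X = (0, -1/4)
X = U + t·(D−U) with t = -1/4, so UX:XD = t:(1−t) = -1/4:5/4

UX:XD = -1/5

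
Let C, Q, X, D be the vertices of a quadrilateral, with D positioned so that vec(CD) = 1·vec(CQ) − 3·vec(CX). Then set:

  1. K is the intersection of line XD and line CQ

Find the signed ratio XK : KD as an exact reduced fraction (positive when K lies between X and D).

XK:KD = 1/3

Work in coordinates with C = (0, 0), Q = (1, 0), X = (0, 1), D = (1, -3).
1. K is the intersection of line XD and line CQ ⇒ K = (1/4, 0)
K = X + t·(D−X) with t = 1/4, so XK:KD = t:(1−t) = 1/4:3/4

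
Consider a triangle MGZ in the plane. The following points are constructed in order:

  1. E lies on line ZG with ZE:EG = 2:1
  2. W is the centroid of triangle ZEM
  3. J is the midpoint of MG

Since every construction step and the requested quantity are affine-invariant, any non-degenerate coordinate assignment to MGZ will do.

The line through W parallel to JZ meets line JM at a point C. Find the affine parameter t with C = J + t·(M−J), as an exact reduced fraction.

Assign M = (0, 0), G = (1, 0), Z = (0, 1) — the answer is frame-independent, so this choice is without loss of generality.
1. E lies on line ZG with ZE:EG = 2:1 ⇒ E = (2/3, 1/3)
2. W is the centroid of triangle ZEM ⇒ W = (2/9, 4/9)
3. J is the midpoint of MG ⇒ J = (1/2, 0)
through W parallel to JZ: direction (-1/2, 1); meets JM at C = (4/9, 0)
C = J + t·(M−J) with t = 1/9

t = 1/9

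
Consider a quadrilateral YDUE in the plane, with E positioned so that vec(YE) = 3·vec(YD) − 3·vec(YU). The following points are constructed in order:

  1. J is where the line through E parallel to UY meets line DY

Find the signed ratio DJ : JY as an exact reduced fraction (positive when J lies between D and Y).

Choose coordinates Y = (0, 0), D = (1, 0), U = (0, 1), E = (3, -3).
1. J is where the line through E parallel to UY meets line DY ⇒ J = (3, 0)
J = D + t·(Y−D) with t = -2, so DJ:JY = t:(1−t) = -2:3

DJ:JY = -2/3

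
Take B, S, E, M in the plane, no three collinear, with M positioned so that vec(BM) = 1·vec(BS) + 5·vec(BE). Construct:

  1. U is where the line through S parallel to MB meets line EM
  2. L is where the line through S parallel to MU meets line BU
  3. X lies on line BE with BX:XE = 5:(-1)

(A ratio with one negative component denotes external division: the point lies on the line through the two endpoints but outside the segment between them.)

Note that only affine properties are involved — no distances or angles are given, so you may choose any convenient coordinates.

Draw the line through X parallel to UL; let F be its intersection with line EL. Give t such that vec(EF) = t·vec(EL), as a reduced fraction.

Choose coordinates B = (0, 0), S = (1, 0), E = (0, 1), M = (1, 5).
1. U is where the line through S parallel to MB meets line EM ⇒ U = (6, 25)
2. L is where the line through S parallel to MU meets line BU ⇒ L = (-24, -100)
3. X lies on line BE with BX:XE = 5:(-1) ⇒ X = (0, 5/4)
through X parallel to UL: direction (-30, -125); meets EL at F = (6, 105/4)
F = E + t·(L−E) with t = -1/4

t = -1/4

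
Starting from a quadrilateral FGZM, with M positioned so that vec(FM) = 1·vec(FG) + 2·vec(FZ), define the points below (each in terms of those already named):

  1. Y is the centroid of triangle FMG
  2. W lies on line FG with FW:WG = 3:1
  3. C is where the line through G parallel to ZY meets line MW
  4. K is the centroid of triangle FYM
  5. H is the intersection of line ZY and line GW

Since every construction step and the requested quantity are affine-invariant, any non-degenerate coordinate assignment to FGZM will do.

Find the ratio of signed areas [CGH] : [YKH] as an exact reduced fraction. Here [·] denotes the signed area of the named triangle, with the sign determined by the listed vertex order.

[CGH]:[YKH] = -9/17

Choose coordinates F = (0, 0), G = (1, 0), Z = (0, 1), M = (1, 2).
1. Y is the centroid of triangle FMG ⇒ Y = (2/3, 2/3)
2. W lies on line FG with FW:WG = 3:1 ⇒ W = (3/4, 0)
3. C is where the line through G parallel to ZY meets line MW ⇒ C = (13/17, 2/17)
4. K is the centroid of triangle FYM ⇒ K = (5/9, 8/9)
5. H is the intersection of line ZY and line GW ⇒ H = (2, 0)
2·[CGH] = 2/17, 2·[YKH] = -2/9
[CGH]:[YKH] = 2/17:-2/9 = -9/17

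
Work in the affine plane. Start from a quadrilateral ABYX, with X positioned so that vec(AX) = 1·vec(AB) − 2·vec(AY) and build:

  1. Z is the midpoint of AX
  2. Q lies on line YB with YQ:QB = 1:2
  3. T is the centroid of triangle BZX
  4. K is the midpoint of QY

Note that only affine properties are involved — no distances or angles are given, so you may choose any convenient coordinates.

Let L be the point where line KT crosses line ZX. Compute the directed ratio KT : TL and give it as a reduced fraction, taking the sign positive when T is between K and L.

KT:TL = 3/4

Choose coordinates A = (0, 0), B = (1, 0), Y = (0, 1), X = (1, -2).
1. Z is the midpoint of AX ⇒ Z = (1/2, -1)
2. Q lies on line YB with YQ:QB = 1:2 ⇒ Q = (1/3, 2/3)
3. T is the centroid of triangle BZX ⇒ T = (5/6, -1)
4. K is the midpoint of QY ⇒ K = (1/6, 5/6)
line KT meets ZX at L = (31/18, -31/9)
T = K + t·(L−K) with t = 3/7, so KT:TL = 3/7:4/7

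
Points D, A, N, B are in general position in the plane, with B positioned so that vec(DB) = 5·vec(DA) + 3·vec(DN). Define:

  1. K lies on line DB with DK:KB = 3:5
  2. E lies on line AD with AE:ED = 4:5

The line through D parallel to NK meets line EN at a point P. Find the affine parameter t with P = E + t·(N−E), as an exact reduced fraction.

t = 1/28

Work in coordinates with D = (0, 0), A = (1, 0), N = (0, 1), B = (5, 3).
1. K lies on line DB with DK:KB = 3:5 ⇒ K = (15/8, 9/8)
2. E lies on line AD with AE:ED = 4:5 ⇒ E = (5/9, 0)
through D parallel to NK: direction (15/8, 1/8); meets EN at P = (15/28, 1/28)
P = E + t·(N−E) with t = 1/28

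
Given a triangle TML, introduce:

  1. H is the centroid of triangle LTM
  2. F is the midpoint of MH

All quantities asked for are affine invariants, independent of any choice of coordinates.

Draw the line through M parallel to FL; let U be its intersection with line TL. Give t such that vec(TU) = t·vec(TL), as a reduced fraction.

Assign T = (0, 0), M = (1, 0), L = (0, 1) — the answer is frame-independent, so this choice is without loss of generality.
1. H is the centroid of triangle LTM ⇒ H = (1/3, 1/3)
2. F is the midpoint of MH ⇒ F = (2/3, 1/6)
through M parallel to FL: direction (-2/3, 5/6); meets TL at U = (0, 5/4)
U = T + t·(L−T) with t = 5/4

t = 5/4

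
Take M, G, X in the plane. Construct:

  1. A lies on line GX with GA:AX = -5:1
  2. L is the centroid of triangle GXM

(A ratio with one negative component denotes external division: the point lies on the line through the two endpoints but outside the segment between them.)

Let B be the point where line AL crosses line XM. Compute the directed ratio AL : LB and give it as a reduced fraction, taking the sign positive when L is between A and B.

AL:LB = -7/4

Work in coordinates with M = (0, 0), G = (1, 0), X = (0, 1).
1. A lies on line GX with GA:AX = -5:1 ⇒ A = (-1/4, 5/4)
2. L is the centroid of triangle GXM ⇒ L = (1/3, 1/3)
line AL meets XM at B = (0, 6/7)
L = A + t·(B−A) with t = 7/3, so AL:LB = 7/3:-4/3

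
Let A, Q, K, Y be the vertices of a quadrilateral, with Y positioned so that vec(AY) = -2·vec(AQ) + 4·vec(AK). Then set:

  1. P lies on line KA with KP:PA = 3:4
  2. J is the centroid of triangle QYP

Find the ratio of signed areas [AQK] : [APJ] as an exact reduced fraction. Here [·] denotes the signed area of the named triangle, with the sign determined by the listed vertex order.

[AQK]:[APJ] = 21/4

Work in coordinates with A = (0, 0), Q = (1, 0), K = (0, 1), Y = (-2, 4).
1. P lies on line KA with KP:PA = 3:4 ⇒ P = (0, 4/7)
2. J is the centroid of triangle QYP ⇒ J = (-1/3, 32/21)
2·[AQK] = 1, 2·[APJ] = 4/21
[AQK]:[APJ] = 1:4/21 = 21/4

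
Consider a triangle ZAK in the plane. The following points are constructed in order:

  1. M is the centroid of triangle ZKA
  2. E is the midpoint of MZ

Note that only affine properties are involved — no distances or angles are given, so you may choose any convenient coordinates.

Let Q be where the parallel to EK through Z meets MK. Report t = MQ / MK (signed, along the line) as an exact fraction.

Choose coordinates Z = (0, 0), A = (1, 0), K = (0, 1).
1. M is the centroid of triangle ZKA ⇒ M = (1/3, 1/3)
2. E is the midpoint of MZ ⇒ E = (1/6, 1/6)
through Z parallel to EK: direction (-1/6, 5/6); meets MK at Q = (-1/3, 5/3)
Q = M + t·(K−M) with t = 2

t = 2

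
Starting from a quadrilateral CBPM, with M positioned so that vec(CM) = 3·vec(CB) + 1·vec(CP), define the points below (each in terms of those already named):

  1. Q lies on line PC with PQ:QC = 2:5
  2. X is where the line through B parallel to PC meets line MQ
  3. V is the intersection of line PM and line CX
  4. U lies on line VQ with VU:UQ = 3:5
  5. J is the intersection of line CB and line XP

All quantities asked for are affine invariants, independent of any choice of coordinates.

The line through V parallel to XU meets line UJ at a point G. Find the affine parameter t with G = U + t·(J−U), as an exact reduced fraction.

t = 120/323

Set C = (0, 0), B = (1, 0), P = (0, 1), M = (3, 1); any affine frame gives the same invariant.
1. Q lies on line PC with PQ:QC = 2:5 ⇒ Q = (0, 5/7)
2. X is where the line through B parallel to PC meets line MQ ⇒ X = (1, 17/21)
3. V is the intersection of line PM and line CX ⇒ V = (21/17, 1)
4. U lies on line VQ with VU:UQ = 3:5 ⇒ U = (105/136, 25/28)
5. J is the intersection of line CB and line XP ⇒ J = (21/4, 0)
through V parallel to XU: direction (-31/136, 1/12); meets UJ at G = (106995/43928, 725/1292)
G = U + t·(J−U) with t = 120/323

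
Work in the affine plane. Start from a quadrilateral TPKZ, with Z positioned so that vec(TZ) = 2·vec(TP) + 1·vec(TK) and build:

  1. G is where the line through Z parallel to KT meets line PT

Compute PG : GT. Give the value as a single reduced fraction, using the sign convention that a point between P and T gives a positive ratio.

PG:GT = -1/2

Choose coordinates T = (0, 0), P = (1, 0), K = (0, 1), Z = (2, 1).
1. G is where the line through Z parallel to KT meets line PT ⇒ G = (2, 0)
G = P + t·(T−P) with t = -1, so PG:GT = t:(1−t) = -1:2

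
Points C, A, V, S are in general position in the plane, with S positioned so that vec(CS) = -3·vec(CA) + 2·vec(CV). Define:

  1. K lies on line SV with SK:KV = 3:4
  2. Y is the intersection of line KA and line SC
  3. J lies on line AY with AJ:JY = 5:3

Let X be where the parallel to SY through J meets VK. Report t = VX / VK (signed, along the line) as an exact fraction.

t = 21/16

Work in coordinates with C = (0, 0), A = (1, 0), V = (0, 1), S = (-3, 2).
1. K lies on line SV with SK:KV = 3:4 ⇒ K = (-12/7, 11/7)
2. Y is the intersection of line KA and line SC ⇒ Y = (-33/5, 22/5)
3. J lies on line AY with AJ:JY = 5:3 ⇒ J = (-15/4, 11/4)
through J parallel to SY: direction (-18/5, 12/5); meets VK at X = (-9/4, 7/4)
X = V + t·(K−V) with t = 21/16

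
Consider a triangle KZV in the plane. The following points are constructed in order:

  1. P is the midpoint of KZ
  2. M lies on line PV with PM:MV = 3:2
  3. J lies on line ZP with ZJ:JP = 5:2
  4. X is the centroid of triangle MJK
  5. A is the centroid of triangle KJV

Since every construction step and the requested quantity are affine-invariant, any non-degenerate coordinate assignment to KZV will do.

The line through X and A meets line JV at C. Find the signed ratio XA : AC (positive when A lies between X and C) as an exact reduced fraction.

Set K = (0, 0), Z = (1, 0), V = (0, 1); any affine frame gives the same invariant.
1. P is the midpoint of KZ ⇒ P = (1/2, 0)
2. M lies on line PV with PM:MV = 3:2 ⇒ M = (1/5, 3/5)
3. J lies on line ZP with ZJ:JP = 5:2 ⇒ J = (9/14, 0)
4. X is the centroid of triangle MJK ⇒ X = (59/210, 1/5)
5. A is the centroid of triangle KJV ⇒ A = (3/14, 1/3)
line XA meets JV at C = (-15/28, 11/6)
A = X + t·(C−X) with t = 4/49, so XA:AC = 4/49:45/49

XA:AC = 4/45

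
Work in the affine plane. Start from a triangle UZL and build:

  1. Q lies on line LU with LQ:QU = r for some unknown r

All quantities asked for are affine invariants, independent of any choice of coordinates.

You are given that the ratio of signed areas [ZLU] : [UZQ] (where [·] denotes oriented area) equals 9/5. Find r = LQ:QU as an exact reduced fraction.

Work in coordinates with U = (0, 0), Z = (1, 0), L = (0, 1).
1. With LQ:QU = r, write λ = r/(r+1) so Q = L + λ·(U−L); Q is affine-linear in λ
Every point depending on Q is an affine combination of Q and λ-independent points, so each such coordinate is linear in λ; the λ² term in each signed area is a multiple of (U−L)×(U−L) = 0, so 2·[ZLU] and 2·[UZQ] are each linear in λ. Evaluating at λ=0 and λ=1:
  2·[ZLU] = 1,   2·[UZQ] = −λ + 1
So [ZLU]:[UZQ] = (1) / (−λ + 1). Setting this equal to 9/5:
  1 = 9/5·(−λ + 1)  ⇒  λ = 4/9
Then r = λ/(1−λ) = (4/9)/(5/9) = 4/5. Check: with r = 4/5, Q = (0, 5/9) and [ZLU]:[UZQ] = 9/5 as required.

r = 4/5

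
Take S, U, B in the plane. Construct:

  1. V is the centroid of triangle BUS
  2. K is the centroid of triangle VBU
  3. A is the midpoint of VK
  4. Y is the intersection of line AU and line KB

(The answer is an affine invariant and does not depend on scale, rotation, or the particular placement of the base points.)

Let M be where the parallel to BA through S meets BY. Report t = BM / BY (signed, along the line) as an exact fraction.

Assign S = (0, 0), U = (1, 0), B = (0, 1) — the answer is frame-independent, so this choice is without loss of generality.
1. V is the centroid of triangle BUS ⇒ V = (1/3, 1/3)
2. K is the centroid of triangle VBU ⇒ K = (4/9, 4/9)
3. A is the midpoint of VK ⇒ A = (7/18, 7/18)
4. Y is the intersection of line AU and line KB ⇒ Y = (16/27, 7/27)
through S parallel to BA: direction (7/18, -11/18); meets BY at M = (-28/9, 44/9)
M = B + t·(Y−B) with t = -21/4

t = -21/4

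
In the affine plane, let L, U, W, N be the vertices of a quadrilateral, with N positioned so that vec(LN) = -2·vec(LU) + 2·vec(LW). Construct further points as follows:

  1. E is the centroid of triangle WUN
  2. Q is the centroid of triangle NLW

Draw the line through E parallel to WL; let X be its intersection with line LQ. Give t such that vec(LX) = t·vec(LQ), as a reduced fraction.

t = 1/2

Assign L = (0, 0), U = (1, 0), W = (0, 1), N = (-2, 2) — the answer is frame-independent, so this choice is without loss of generality.
1. E is the centroid of triangle WUN ⇒ E = (-1/3, 1)
2. Q is the centroid of triangle NLW ⇒ Q = (-2/3, 1)
through E parallel to WL: direction (0, -1); meets LQ at X = (-1/3, 1/2)
X = L + t·(Q−L) with t = 1/2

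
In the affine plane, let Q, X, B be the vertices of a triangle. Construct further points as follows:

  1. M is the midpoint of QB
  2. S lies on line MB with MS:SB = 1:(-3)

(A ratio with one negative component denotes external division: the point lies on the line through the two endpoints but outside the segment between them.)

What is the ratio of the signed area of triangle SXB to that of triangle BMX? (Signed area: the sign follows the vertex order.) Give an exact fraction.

[SXB]:[BMX] = 3/2

Work in coordinates with Q = (0, 0), X = (1, 0), B = (0, 1).
1. M is the midpoint of QB ⇒ M = (0, 1/2)
2. S lies on line MB with MS:SB = 1:(-3) ⇒ S = (0, 1/4)
2·[SXB] = 3/4, 2·[BMX] = 1/2
[SXB]:[BMX] = 3/4:1/2 = 3/2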